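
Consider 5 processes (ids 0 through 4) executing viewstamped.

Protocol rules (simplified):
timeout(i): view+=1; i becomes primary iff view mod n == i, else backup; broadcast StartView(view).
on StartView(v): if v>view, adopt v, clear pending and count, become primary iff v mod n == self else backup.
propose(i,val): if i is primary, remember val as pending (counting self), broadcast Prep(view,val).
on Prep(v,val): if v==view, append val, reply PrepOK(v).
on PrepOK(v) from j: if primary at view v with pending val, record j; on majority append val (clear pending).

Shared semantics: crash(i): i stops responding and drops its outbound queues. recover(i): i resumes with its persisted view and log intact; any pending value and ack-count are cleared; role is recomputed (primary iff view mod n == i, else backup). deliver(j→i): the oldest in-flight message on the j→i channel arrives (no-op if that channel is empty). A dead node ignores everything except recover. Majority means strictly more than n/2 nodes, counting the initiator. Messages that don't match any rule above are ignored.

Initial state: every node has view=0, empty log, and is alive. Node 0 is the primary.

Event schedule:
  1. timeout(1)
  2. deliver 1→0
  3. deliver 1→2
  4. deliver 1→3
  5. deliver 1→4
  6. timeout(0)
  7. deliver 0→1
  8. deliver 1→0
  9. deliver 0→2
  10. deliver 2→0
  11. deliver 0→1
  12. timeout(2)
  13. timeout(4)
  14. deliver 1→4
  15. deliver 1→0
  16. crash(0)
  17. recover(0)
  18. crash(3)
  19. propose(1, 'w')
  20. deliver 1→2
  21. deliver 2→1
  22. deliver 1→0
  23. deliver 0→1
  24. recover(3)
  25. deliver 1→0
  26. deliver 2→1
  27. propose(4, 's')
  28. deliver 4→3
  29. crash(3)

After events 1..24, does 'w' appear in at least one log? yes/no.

e1 timeout(1): 1[prim,v=1,-]
e2 deliver 1→0: 0[back,v=1,-]
e3 deliver 1→2: 2[back,v=1,-]
e4 deliver 1→3: 3[back,v=1,-]
e5 deliver 1→4: 4[back,v=1,-]
e6 timeout(0): 0[back,v=2,-]
e7 deliver 0→1: 1[back,v=2,-]
e8 deliver 1→0: ·
e9 deliver 0→2: 2[prim,v=2,-]
e10 deliver 2→0: ·
e11 deliver 0→1: ·
e12 timeout(2): 2[back,v=3,-]
e13 timeout(4): 4[back,v=2,-]
e14 deliver 1→4: ·
e15 deliver 1→0: ·
e16 crash(0): 0[✗back,v=2,-]
e17 recover(0): 0[back,v=2,-]
e18 crash(3): 3[✗back,v=1,-]
e19 propose(1,'w'): ·
e20 deliver 1→2: ·
e21 deliver 2→1: 1[back,v=3,-]
e22 deliver 1→0: ·
e23 deliver 0→1: ·
e24 recover(3): 3[back,v=1,-]

no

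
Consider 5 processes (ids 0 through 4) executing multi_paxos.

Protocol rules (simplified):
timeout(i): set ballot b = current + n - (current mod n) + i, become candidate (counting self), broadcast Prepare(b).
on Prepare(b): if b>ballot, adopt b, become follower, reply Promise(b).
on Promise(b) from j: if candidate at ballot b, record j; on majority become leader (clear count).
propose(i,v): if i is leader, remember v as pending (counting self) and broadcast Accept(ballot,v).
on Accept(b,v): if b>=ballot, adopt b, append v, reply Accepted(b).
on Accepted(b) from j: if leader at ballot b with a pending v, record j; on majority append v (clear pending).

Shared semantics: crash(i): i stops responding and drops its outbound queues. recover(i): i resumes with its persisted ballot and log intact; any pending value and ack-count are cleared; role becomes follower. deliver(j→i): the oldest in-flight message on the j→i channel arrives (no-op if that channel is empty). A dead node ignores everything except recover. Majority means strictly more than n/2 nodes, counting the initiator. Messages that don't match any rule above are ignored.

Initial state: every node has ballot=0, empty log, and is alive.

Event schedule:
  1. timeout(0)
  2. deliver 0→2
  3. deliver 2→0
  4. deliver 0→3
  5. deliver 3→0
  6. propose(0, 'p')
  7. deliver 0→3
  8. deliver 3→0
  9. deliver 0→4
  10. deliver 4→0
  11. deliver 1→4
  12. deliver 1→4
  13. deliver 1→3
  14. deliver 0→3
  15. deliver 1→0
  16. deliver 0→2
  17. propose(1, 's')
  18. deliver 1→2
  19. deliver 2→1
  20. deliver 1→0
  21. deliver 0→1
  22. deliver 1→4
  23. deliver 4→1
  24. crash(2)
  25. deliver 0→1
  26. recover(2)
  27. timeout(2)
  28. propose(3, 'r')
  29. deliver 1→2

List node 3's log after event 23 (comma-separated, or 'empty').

after 1 — timeout(0): n0:cand/b5/[-]
after 2 — deliver 0→2: n2:foll/b5/[-]
after 3 — deliver 2→0: ·
after 4 — deliver 0→3: n3:foll/b5/[-]
after 5 — deliver 3→0: n0:lead/b5/[-]
after 6 — propose(0,'p'): ·
after 7 — deliver 0→3: n3:foll/b5/[p]
after 8 — deliver 3→0: ·
after 9 — deliver 0→4: n4:foll/b5/[-]
after 10 — deliver 4→0: ·
after 11 — deliver 1→4: ·
after 12 — deliver 1→4: ·
after 13 — deliver 1→3: ·
after 14 — deliver 0→3: ·
after 15 — deliver 1→0: ·
after 16 — deliver 0→2: n2:foll/b5/[p]
after 17 — propose(1,'s'): ·
after 18 — deliver 1→2: ·
after 19 — deliver 2→1: ·
after 20 — deliver 1→0: ·
after 21 — deliver 0→1: n1:foll/b5/[-]
after 22 — deliver 1→4: ·
after 23 — deliver 4→1: ·

p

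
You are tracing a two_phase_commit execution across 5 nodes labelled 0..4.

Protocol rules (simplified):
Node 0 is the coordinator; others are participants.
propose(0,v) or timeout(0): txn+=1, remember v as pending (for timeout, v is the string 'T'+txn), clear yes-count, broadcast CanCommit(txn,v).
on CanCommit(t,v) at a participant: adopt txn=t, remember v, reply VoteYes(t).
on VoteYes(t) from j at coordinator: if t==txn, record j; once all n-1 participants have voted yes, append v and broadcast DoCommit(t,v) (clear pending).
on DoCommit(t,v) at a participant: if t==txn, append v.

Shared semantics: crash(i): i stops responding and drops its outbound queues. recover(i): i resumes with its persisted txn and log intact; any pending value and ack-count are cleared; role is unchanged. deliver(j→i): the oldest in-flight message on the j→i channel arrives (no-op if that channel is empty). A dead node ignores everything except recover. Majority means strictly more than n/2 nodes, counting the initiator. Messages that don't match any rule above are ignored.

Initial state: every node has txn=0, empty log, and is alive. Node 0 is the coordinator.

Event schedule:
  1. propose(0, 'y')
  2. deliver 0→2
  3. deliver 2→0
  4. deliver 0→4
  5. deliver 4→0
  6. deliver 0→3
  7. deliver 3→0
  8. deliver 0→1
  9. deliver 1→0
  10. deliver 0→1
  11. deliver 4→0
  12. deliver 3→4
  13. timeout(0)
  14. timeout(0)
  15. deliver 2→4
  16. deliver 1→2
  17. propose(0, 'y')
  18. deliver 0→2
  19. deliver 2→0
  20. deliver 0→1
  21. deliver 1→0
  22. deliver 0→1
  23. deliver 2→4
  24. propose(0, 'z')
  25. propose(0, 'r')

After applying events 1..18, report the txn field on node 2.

1. propose(0,'y'):  <0:coor t1 ->
2. deliver 0→2:  <2:part t1 ->
3. deliver 2→0:  nop
4. deliver 0→4:  <4:part t1 ->
5. deliver 4→0:  nop
6. deliver 0→3:  <3:part t1 ->
7. deliver 3→0:  nop
8. deliver 0→1:  <1:part t1 ->
9. deliver 1→0:  <0:coor t1 y>
10. deliver 0→1:  <1:part t1 y>
11. deliver 4→0:  nop
12. deliver 3→4:  nop
13. timeout(0):  <0:coor t2 y>
14. timeout(0):  <0:coor t3 y>
15. deliver 2→4:  nop
16. deliver 1→2:  nop
17. propose(0,'y'):  <0:coor t4 y>
18. deliver 0→2:  <2:part t1 y>

1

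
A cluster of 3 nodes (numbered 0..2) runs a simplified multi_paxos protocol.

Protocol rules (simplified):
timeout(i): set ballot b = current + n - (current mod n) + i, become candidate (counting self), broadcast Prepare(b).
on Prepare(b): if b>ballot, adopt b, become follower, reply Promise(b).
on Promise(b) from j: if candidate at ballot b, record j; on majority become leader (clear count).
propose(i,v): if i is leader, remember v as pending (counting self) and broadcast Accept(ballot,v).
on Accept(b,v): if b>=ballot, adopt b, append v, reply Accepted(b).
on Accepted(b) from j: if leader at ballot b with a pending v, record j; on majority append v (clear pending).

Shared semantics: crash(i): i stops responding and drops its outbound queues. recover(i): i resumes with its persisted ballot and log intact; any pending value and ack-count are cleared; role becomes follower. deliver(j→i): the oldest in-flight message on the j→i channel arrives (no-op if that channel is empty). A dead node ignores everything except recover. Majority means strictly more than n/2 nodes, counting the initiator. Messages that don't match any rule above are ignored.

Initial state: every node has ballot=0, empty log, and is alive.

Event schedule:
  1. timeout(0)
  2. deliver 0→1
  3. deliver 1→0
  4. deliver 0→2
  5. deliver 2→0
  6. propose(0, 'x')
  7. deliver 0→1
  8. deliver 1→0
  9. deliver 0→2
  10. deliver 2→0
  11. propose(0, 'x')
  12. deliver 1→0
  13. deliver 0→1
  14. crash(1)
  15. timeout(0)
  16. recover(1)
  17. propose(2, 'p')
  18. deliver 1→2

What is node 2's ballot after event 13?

after 1 — timeout(0): n0:cand/b3/[-]
after 2 — deliver 0→1: n1:foll/b3/[-]
after 3 — deliver 1→0: n0:lead/b3/[-]
after 4 — deliver 0→2: n2:foll/b3/[-]
after 5 — deliver 2→0: ·
after 6 — propose(0,'x'): ·
after 7 — deliver 0→1: n1:foll/b3/[x]
after 8 — deliver 1→0: n0:lead/b3/[x]
after 9 — deliver 0→2: n2:foll/b3/[x]
after 10 — deliver 2→0: ·
after 11 — propose(0,'x'): ·
after 12 — deliver 1→0: ·
after 13 — deliver 0→1: n1:foll/b3/[x,x]

3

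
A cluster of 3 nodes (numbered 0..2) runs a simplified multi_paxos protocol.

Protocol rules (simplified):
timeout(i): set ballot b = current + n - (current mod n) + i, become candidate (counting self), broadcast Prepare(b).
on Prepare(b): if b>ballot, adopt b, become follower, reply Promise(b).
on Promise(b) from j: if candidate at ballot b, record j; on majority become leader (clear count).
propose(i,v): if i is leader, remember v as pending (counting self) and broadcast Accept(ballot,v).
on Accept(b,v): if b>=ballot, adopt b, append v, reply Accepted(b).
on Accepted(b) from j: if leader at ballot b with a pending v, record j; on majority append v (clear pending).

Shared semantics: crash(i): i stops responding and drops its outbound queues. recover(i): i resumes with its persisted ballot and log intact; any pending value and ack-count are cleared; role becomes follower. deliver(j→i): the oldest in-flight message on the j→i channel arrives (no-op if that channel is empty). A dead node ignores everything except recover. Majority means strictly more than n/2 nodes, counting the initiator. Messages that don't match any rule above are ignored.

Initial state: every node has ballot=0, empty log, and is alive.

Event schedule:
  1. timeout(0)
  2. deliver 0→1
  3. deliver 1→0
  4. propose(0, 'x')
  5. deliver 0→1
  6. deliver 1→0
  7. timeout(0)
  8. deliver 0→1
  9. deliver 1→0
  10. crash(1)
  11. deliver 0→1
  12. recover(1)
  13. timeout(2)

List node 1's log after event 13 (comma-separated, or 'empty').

x

after 1 — timeout(0): n0:cand/b3/[-]
after 2 — deliver 0→1: n1:foll/b3/[-]
after 3 — deliver 1→0: n0:lead/b3/[-]
after 4 — propose(0,'x'): ·
after 5 — deliver 0→1: n1:foll/b3/[x]
after 6 — deliver 1→0: n0:lead/b3/[x]
after 7 — timeout(0): n0:cand/b6/[x]
after 8 — deliver 0→1: n1:foll/b6/[x]
after 9 — deliver 1→0: n0:lead/b6/[x]
after 10 — crash(1): n1:✗foll/b6/[x]
after 11 — deliver 0→1: ·
after 12 — recover(1): n1:foll/b6/[x]
after 13 — timeout(2): n2:cand/b5/[-]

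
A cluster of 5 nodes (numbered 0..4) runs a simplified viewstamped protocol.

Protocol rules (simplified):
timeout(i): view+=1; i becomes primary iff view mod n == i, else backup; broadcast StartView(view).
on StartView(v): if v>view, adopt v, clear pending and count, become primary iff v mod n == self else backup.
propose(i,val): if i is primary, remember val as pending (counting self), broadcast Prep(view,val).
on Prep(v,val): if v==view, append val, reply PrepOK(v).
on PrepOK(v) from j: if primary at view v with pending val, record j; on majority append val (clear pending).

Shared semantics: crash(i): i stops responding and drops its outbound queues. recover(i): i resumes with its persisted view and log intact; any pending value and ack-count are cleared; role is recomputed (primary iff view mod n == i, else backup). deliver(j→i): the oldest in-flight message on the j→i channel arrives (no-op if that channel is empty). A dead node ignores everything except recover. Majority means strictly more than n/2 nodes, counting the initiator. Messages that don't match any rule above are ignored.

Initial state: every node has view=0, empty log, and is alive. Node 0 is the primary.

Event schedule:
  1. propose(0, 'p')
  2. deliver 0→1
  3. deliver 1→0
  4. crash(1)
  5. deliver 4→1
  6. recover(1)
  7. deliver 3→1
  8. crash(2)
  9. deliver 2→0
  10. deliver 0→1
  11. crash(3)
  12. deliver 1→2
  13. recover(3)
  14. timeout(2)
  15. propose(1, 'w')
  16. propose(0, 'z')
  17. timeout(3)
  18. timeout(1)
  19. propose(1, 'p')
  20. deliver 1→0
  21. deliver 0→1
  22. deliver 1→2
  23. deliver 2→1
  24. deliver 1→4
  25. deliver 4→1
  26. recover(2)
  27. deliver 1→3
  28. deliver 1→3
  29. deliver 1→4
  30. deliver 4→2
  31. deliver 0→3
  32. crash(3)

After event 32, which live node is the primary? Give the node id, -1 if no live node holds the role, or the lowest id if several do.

1

[1] propose(0,'p') → ∅
[2] deliver 0→1 → N1(back v0 [p])
[3] deliver 1→0 → ∅
[4] crash(1) → N1(✗back v0 [p])
[5] deliver 4→1 → ∅
[6] recover(1) → N1(back v0 [p])
[7] deliver 3→1 → ∅
[8] crash(2) → N2(✗back v0 [-])
[9] deliver 2→0 → ∅
[10] deliver 0→1 → ∅
[11] crash(3) → N3(✗back v0 [-])
[12] deliver 1→2 → ∅
[13] recover(3) → N3(back v0 [-])
[14] timeout(2) → ∅
[15] propose(1,'w') → ∅
[16] propose(0,'z') → ∅
[17] timeout(3) → N3(back v1 [-])
[18] timeout(1) → N1(prim v1 [p])
[19] propose(1,'p') → ∅
[20] deliver 1→0 → N0(back v1 [-])
[21] deliver 0→1 → ∅
[22] deliver 1→2 → ∅
[23] deliver 2→1 → ∅
[24] deliver 1→4 → N4(back v1 [-])
[25] deliver 4→1 → ∅
[26] recover(2) → N2(back v0 [-])
[27] deliver 1→3 → ∅
[28] deliver 1→3 → N3(back v1 [p])
[29] deliver 1→4 → N4(back v1 [p])
[30] deliver 4→2 → ∅
[31] deliver 0→3 → ∅
[32] crash(3) → N3(✗back v1 [p])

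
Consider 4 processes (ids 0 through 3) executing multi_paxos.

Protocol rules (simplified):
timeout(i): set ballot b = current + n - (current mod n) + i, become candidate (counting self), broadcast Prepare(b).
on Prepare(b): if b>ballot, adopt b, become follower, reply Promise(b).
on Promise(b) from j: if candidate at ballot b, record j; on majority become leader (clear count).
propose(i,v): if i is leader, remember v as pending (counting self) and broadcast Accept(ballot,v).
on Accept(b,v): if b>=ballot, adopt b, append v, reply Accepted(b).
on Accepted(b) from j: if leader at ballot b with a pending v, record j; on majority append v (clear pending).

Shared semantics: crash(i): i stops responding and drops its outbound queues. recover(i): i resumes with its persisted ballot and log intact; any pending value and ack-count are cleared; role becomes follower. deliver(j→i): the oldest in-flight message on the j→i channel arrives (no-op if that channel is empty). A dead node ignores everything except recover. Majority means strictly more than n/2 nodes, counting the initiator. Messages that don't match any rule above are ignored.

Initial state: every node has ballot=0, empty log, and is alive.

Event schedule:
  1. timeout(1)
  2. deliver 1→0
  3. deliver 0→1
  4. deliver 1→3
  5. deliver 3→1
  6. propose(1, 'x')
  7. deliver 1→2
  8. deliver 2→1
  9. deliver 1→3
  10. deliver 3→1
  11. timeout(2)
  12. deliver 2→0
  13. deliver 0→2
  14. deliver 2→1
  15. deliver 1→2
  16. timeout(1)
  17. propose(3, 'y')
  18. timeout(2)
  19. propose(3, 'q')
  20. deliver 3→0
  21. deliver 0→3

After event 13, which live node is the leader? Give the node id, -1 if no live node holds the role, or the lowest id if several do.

1

e1 timeout(1): 1[cand,b=5,-]
e2 deliver 1→0: 0[foll,b=5,-]
e3 deliver 0→1: ·
e4 deliver 1→3: 3[foll,b=5,-]
e5 deliver 3→1: 1[lead,b=5,-]
e6 propose(1,'x'): ·
e7 deliver 1→2: 2[foll,b=5,-]
e8 deliver 2→1: ·
e9 deliver 1→3: 3[foll,b=5,x]
e10 deliver 3→1: ·
e11 timeout(2): 2[cand,b=10,-]
e12 deliver 2→0: 0[foll,b=10,-]
e13 deliver 0→2: ·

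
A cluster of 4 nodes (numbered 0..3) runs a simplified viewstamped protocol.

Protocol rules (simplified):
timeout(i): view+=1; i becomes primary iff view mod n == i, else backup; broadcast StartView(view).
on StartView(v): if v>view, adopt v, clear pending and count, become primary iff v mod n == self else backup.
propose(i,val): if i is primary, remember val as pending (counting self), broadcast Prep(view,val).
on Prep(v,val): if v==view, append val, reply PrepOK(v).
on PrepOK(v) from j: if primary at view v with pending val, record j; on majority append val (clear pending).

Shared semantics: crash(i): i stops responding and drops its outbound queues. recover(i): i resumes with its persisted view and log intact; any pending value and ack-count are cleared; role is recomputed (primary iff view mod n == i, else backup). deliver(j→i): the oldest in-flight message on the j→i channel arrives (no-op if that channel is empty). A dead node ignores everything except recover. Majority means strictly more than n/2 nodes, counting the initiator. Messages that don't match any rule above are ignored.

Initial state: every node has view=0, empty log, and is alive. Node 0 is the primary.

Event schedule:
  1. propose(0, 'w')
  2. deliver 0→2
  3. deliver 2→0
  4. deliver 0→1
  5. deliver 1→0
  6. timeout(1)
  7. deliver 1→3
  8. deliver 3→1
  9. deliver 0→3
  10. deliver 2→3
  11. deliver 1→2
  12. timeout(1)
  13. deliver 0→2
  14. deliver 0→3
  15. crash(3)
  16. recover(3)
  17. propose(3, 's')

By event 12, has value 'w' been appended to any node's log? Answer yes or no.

step 1 propose(0,'w'): —
step 2 deliver 0→2: 2={back,v=0,log=w}
step 3 deliver 2→0: —
step 4 deliver 0→1: 1={back,v=0,log=w}
step 5 deliver 1→0: 0={prim,v=0,log=w}
step 6 timeout(1): 1={prim,v=1,log=w}
step 7 deliver 1→3: 3={back,v=1,log=-}
step 8 deliver 3→1: —
step 9 deliver 0→3: —
step 10 deliver 2→3: —
step 11 deliver 1→2: 2={back,v=1,log=w}
step 12 timeout(1): 1={back,v=2,log=w}

yes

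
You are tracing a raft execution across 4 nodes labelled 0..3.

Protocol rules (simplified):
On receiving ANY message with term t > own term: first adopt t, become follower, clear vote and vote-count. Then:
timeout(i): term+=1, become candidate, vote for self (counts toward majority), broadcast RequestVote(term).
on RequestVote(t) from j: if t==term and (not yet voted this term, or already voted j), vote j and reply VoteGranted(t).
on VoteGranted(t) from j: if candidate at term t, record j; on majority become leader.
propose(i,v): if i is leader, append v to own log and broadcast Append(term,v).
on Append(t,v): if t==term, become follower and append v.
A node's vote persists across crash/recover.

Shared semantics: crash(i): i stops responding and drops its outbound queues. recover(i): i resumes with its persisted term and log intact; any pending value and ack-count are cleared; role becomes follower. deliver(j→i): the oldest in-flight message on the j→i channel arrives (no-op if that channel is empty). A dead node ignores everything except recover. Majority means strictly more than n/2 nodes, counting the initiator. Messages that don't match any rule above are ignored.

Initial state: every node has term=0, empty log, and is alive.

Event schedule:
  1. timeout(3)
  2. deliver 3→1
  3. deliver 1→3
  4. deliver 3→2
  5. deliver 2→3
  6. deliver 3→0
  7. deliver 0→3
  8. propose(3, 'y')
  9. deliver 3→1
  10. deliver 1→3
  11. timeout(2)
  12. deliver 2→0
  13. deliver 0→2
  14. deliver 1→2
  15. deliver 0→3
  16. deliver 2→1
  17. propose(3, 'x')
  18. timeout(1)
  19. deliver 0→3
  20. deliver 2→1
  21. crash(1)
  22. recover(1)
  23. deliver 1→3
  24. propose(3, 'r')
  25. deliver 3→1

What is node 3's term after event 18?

[1] timeout(3) → N3(cand t1 [-])
[2] deliver 3→1 → N1(foll t1 [-])
[3] deliver 1→3 → ∅
[4] deliver 3→2 → N2(foll t1 [-])
[5] deliver 2→3 → N3(lead t1 [-])
[6] deliver 3→0 → N0(foll t1 [-])
[7] deliver 0→3 → ∅
[8] propose(3,'y') → N3(lead t1 [y])
[9] deliver 3→1 → N1(foll t1 [y])
[10] deliver 1→3 → ∅
[11] timeout(2) → N2(cand t2 [-])
[12] deliver 2→0 → N0(foll t2 [-])
[13] deliver 0→2 → ∅
[14] deliver 1→2 → ∅
[15] deliver 0→3 → ∅
[16] deliver 2→1 → N1(foll t2 [y])
[17] propose(3,'x') → N3(lead t1 [y,x])
[18] timeout(1) → N1(cand t3 [y])

1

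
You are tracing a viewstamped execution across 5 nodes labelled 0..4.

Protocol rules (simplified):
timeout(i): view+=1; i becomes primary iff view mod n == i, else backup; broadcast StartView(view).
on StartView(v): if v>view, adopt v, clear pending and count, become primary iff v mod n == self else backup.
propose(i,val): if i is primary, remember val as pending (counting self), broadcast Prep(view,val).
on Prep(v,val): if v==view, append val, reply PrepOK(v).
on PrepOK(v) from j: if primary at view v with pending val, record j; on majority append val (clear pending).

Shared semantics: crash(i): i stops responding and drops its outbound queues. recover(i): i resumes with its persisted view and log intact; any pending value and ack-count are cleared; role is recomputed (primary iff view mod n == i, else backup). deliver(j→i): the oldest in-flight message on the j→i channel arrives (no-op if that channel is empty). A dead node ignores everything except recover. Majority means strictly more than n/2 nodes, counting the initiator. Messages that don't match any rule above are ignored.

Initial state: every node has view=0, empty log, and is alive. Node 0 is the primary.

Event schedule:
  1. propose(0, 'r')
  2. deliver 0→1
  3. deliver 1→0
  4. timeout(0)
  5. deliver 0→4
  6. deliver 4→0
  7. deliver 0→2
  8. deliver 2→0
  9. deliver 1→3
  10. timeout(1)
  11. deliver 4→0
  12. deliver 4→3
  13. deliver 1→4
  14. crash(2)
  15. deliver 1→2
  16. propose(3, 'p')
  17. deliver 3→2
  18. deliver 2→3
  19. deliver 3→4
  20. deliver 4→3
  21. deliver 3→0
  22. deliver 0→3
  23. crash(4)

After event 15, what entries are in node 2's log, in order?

r

after 1 — propose(0,'r'): ·
after 2 — deliver 0→1: n1:back/v0/[r]
after 3 — deliver 1→0: ·
after 4 — timeout(0): n0:back/v1/[-]
after 5 — deliver 0→4: n4:back/v0/[r]
after 6 — deliver 4→0: ·
after 7 — deliver 0→2: n2:back/v0/[r]
after 8 — deliver 2→0: ·
after 9 — deliver 1→3: ·
after 10 — timeout(1): n1:prim/v1/[r]
after 11 — deliver 4→0: ·
after 12 — deliver 4→3: ·
after 13 — deliver 1→4: n4:back/v1/[r]
after 14 — crash(2): n2:✗back/v0/[r]
after 15 — deliver 1→2: ·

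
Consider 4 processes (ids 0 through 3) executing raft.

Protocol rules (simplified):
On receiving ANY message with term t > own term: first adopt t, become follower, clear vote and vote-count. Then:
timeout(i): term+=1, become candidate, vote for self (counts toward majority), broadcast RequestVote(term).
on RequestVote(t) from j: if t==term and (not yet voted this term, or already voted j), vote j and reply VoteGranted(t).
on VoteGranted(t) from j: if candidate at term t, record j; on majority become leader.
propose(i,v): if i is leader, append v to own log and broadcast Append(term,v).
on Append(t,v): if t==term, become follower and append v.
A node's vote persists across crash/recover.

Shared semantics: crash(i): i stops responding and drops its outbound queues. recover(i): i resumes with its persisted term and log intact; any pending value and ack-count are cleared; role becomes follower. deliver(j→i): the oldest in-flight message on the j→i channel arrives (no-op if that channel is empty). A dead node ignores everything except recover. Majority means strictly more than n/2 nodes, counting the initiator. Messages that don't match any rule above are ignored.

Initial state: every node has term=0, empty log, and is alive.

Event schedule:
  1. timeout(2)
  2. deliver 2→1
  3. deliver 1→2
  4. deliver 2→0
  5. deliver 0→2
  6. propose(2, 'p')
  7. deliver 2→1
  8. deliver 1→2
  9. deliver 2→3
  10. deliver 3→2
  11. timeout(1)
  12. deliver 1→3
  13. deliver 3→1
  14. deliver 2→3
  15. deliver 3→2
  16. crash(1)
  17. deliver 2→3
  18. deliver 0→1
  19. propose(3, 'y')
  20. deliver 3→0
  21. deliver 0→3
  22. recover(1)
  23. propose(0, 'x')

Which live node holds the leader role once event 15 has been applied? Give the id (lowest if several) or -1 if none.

2

after 1 — timeout(2): n2:cand/t1/[-]
after 2 — deliver 2→1: n1:foll/t1/[-]
after 3 — deliver 1→2: ·
after 4 — deliver 2→0: n0:foll/t1/[-]
after 5 — deliver 0→2: n2:lead/t1/[-]
after 6 — propose(2,'p'): n2:lead/t1/[p]
after 7 — deliver 2→1: n1:foll/t1/[p]
after 8 — deliver 1→2: ·
after 9 — deliver 2→3: n3:foll/t1/[-]
after 10 — deliver 3→2: ·
after 11 — timeout(1): n1:cand/t2/[p]
after 12 — deliver 1→3: n3:foll/t2/[-]
after 13 — deliver 3→1: ·
after 14 — deliver 2→3: ·
after 15 — deliver 3→2: ·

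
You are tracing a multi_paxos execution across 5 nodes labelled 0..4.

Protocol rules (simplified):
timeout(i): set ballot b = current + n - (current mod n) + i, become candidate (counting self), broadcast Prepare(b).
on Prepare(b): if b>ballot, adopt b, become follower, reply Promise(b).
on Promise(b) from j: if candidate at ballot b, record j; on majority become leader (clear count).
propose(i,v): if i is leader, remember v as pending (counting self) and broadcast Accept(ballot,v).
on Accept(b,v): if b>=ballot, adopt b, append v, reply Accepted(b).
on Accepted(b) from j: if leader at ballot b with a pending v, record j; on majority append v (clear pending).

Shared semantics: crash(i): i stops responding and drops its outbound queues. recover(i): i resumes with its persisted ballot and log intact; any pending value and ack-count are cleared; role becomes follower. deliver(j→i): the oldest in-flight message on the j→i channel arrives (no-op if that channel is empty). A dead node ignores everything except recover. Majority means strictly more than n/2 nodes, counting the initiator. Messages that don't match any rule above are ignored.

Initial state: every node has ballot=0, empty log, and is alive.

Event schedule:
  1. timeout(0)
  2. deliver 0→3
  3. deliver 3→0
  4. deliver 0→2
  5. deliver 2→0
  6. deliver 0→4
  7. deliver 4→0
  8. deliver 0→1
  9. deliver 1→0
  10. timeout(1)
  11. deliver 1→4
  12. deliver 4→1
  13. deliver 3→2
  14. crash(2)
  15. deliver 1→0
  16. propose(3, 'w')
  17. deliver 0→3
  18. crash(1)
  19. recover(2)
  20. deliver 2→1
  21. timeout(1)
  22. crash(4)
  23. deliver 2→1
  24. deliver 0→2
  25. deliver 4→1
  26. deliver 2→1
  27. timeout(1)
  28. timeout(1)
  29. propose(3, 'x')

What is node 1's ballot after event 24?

e1 timeout(0): 0[cand,b=5,-]
e2 deliver 0→3: 3[foll,b=5,-]
e3 deliver 3→0: ·
e4 deliver 0→2: 2[foll,b=5,-]
e5 deliver 2→0: 0[lead,b=5,-]
e6 deliver 0→4: 4[foll,b=5,-]
e7 deliver 4→0: ·
e8 deliver 0→1: 1[foll,b=5,-]
e9 deliver 1→0: ·
e10 timeout(1): 1[cand,b=11,-]
e11 deliver 1→4: 4[foll,b=11,-]
e12 deliver 4→1: ·
e13 deliver 3→2: ·
e14 crash(2): 2[✗foll,b=5,-]
e15 deliver 1→0: 0[foll,b=11,-]
e16 propose(3,'w'): ·
e17 deliver 0→3: ·
e18 crash(1): 1[✗cand,b=11,-]
e19 recover(2): 2[foll,b=5,-]
e20 deliver 2→1: ·
e21 timeout(1): ·
e22 crash(4): 4[✗foll,b=11,-]
e23 deliver 2→1: ·
e24 deliver 0→2: ·

11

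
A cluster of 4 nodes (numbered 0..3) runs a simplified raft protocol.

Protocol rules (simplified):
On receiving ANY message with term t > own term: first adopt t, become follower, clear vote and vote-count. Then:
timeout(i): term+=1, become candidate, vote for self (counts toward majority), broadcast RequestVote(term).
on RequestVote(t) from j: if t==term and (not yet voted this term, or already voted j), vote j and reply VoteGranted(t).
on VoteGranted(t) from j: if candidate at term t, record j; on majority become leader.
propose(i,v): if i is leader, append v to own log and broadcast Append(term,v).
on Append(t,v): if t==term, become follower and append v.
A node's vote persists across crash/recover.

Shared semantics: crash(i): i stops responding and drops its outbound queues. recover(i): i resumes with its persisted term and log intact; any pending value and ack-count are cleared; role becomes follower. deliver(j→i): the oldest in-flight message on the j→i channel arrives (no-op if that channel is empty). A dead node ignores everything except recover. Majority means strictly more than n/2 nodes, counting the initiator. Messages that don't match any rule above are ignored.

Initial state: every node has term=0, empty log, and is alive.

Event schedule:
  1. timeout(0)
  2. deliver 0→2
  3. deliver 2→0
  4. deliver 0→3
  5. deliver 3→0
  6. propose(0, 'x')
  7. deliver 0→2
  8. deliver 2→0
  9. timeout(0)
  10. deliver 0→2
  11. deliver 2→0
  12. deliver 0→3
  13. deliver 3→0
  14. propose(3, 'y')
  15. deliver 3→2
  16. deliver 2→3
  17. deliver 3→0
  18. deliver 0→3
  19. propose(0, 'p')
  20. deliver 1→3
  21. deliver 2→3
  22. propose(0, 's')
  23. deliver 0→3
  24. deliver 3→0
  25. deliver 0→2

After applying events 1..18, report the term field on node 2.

2

after 1 — timeout(0): n0:cand/t1/[-]
after 2 — deliver 0→2: n2:foll/t1/[-]
after 3 — deliver 2→0: ·
after 4 — deliver 0→3: n3:foll/t1/[-]
after 5 — deliver 3→0: n0:lead/t1/[-]
after 6 — propose(0,'x'): n0:lead/t1/[x]
after 7 — deliver 0→2: n2:foll/t1/[x]
after 8 — deliver 2→0: ·
after 9 — timeout(0): n0:cand/t2/[x]
after 10 — deliver 0→2: n2:foll/t2/[x]
after 11 — deliver 2→0: ·
after 12 — deliver 0→3: n3:foll/t1/[x]
after 13 — deliver 3→0: ·
after 14 — propose(3,'y'): ·
after 15 — deliver 3→2: ·
after 16 — deliver 2→3: ·
after 17 — deliver 3→0: ·
after 18 — deliver 0→3: n3:foll/t2/[x]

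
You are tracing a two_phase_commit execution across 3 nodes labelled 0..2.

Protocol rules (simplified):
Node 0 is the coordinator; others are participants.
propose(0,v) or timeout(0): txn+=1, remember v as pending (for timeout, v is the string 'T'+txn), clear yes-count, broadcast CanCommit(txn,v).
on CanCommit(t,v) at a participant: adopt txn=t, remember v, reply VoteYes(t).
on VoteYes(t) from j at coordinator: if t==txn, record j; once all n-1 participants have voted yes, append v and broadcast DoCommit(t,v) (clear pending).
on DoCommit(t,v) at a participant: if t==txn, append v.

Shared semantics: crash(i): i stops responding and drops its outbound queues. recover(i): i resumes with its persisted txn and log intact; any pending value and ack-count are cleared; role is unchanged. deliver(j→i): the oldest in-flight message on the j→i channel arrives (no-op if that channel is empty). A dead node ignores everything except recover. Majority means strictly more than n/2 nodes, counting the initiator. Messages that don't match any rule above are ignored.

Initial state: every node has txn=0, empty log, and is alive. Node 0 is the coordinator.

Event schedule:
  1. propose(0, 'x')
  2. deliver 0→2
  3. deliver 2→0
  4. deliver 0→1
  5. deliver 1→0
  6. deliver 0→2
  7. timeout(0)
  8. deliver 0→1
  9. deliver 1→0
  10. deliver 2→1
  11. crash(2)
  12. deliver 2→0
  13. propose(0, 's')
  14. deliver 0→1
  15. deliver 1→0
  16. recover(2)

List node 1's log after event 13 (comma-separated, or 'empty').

step 1 propose(0,'x'): 0={coor,t=1,log=-}
step 2 deliver 0→2: 2={part,t=1,log=-}
step 3 deliver 2→0: —
step 4 deliver 0→1: 1={part,t=1,log=-}
step 5 deliver 1→0: 0={coor,t=1,log=x}
step 6 deliver 0→2: 2={part,t=1,log=x}
step 7 timeout(0): 0={coor,t=2,log=x}
step 8 deliver 0→1: 1={part,t=1,log=x}
step 9 deliver 1→0: —
step 10 deliver 2→1: —
step 11 crash(2): 2={✗part,t=1,log=x}
step 12 deliver 2→0: —
step 13 propose(0,'s'): 0={coor,t=3,log=x}

x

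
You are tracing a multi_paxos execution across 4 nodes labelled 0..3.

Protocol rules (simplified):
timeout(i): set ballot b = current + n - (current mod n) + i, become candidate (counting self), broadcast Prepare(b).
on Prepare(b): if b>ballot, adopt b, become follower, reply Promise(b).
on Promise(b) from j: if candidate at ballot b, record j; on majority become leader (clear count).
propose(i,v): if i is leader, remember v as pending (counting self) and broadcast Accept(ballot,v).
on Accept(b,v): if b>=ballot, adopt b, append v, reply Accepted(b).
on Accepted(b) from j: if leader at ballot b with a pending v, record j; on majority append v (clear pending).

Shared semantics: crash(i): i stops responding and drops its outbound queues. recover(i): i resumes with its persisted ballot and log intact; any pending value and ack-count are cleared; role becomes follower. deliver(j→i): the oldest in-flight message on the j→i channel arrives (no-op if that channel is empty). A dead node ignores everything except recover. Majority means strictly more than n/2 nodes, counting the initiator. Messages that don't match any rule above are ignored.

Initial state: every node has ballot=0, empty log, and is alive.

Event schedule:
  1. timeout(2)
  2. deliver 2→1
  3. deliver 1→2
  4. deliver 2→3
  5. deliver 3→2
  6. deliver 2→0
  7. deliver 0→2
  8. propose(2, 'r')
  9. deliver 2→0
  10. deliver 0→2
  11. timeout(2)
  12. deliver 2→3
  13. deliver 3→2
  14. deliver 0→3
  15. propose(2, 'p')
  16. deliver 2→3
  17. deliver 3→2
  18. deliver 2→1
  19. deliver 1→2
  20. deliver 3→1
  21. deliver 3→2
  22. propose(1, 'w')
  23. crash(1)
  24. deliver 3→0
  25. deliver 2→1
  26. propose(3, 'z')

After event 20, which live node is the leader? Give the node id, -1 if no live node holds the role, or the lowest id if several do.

-1

[1] timeout(2) → N2(cand b6 [-])
[2] deliver 2→1 → N1(foll b6 [-])
[3] deliver 1→2 → ∅
[4] deliver 2→3 → N3(foll b6 [-])
[5] deliver 3→2 → N2(lead b6 [-])
[6] deliver 2→0 → N0(foll b6 [-])
[7] deliver 0→2 → ∅
[8] propose(2,'r') → ∅
[9] deliver 2→0 → N0(foll b6 [r])
[10] deliver 0→2 → ∅
[11] timeout(2) → N2(cand b10 [-])
[12] deliver 2→3 → N3(foll b6 [r])
[13] deliver 3→2 → ∅
[14] deliver 0→3 → ∅
[15] propose(2,'p') → ∅
[16] deliver 2→3 → N3(foll b10 [r])
[17] deliver 3→2 → ∅
[18] deliver 2→1 → N1(foll b6 [r])
[19] deliver 1→2 → ∅
[20] deliver 3→1 → ∅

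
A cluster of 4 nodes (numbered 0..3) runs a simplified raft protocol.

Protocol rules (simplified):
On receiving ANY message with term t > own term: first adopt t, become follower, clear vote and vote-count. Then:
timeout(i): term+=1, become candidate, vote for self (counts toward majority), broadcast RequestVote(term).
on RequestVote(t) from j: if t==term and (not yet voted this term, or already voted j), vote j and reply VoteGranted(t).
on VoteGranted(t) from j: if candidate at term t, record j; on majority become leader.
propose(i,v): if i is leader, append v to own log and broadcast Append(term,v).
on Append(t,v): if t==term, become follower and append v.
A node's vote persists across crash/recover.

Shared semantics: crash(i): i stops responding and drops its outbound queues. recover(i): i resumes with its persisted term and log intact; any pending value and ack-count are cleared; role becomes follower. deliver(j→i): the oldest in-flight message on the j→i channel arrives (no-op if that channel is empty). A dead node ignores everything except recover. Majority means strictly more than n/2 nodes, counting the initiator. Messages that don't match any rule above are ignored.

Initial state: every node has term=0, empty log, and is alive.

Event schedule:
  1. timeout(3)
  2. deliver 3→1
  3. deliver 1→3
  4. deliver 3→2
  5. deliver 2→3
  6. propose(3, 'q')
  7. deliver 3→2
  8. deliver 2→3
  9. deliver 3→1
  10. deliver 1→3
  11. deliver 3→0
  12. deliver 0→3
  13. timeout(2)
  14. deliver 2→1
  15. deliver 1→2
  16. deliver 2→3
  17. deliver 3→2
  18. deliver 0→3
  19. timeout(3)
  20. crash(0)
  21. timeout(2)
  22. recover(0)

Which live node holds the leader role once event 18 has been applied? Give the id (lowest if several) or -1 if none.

2

e1 timeout(3): 3[cand,t=1,-]
e2 deliver 3→1: 1[foll,t=1,-]
e3 deliver 1→3: ·
e4 deliver 3→2: 2[foll,t=1,-]
e5 deliver 2→3: 3[lead,t=1,-]
e6 propose(3,'q'): 3[lead,t=1,q]
e7 deliver 3→2: 2[foll,t=1,q]
e8 deliver 2→3: ·
e9 deliver 3→1: 1[foll,t=1,q]
e10 deliver 1→3: ·
e11 deliver 3→0: 0[foll,t=1,-]
e12 deliver 0→3: ·
e13 timeout(2): 2[cand,t=2,q]
e14 deliver 2→1: 1[foll,t=2,q]
e15 deliver 1→2: ·
e16 deliver 2→3: 3[foll,t=2,q]
e17 deliver 3→2: 2[lead,t=2,q]
e18 deliver 0→3: ·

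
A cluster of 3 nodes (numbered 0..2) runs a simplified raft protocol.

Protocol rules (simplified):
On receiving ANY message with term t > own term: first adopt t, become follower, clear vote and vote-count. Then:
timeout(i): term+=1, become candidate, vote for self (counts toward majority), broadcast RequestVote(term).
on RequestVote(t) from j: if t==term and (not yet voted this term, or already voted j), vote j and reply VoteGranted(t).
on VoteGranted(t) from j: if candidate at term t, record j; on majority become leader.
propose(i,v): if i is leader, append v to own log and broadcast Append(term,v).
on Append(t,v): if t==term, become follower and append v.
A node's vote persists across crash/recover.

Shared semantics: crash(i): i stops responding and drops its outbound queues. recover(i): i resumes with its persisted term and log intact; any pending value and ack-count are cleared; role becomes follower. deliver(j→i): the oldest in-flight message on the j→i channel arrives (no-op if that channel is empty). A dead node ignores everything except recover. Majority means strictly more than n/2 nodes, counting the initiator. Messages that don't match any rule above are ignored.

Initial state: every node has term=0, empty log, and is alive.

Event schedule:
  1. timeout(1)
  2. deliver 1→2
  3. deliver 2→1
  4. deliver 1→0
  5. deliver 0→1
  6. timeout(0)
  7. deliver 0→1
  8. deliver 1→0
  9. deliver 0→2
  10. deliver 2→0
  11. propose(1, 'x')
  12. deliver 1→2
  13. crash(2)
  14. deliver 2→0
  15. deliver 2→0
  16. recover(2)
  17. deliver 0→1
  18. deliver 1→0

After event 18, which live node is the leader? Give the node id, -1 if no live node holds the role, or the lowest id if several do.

0

after 1 — timeout(1): n1:cand/t1/[-]
after 2 — deliver 1→2: n2:foll/t1/[-]
after 3 — deliver 2→1: n1:lead/t1/[-]
after 4 — deliver 1→0: n0:foll/t1/[-]
after 5 — deliver 0→1: ·
after 6 — timeout(0): n0:cand/t2/[-]
after 7 — deliver 0→1: n1:foll/t2/[-]
after 8 — deliver 1→0: n0:lead/t2/[-]
after 9 — deliver 0→2: n2:foll/t2/[-]
after 10 — deliver 2→0: ·
after 11 — propose(1,'x'): ·
after 12 — deliver 1→2: ·
after 13 — crash(2): n2:✗foll/t2/[-]
after 14 — deliver 2→0: ·
after 15 — deliver 2→0: ·
after 16 — recover(2): n2:foll/t2/[-]
after 17 — deliver 0→1: ·
after 18 — deliver 1→0: ·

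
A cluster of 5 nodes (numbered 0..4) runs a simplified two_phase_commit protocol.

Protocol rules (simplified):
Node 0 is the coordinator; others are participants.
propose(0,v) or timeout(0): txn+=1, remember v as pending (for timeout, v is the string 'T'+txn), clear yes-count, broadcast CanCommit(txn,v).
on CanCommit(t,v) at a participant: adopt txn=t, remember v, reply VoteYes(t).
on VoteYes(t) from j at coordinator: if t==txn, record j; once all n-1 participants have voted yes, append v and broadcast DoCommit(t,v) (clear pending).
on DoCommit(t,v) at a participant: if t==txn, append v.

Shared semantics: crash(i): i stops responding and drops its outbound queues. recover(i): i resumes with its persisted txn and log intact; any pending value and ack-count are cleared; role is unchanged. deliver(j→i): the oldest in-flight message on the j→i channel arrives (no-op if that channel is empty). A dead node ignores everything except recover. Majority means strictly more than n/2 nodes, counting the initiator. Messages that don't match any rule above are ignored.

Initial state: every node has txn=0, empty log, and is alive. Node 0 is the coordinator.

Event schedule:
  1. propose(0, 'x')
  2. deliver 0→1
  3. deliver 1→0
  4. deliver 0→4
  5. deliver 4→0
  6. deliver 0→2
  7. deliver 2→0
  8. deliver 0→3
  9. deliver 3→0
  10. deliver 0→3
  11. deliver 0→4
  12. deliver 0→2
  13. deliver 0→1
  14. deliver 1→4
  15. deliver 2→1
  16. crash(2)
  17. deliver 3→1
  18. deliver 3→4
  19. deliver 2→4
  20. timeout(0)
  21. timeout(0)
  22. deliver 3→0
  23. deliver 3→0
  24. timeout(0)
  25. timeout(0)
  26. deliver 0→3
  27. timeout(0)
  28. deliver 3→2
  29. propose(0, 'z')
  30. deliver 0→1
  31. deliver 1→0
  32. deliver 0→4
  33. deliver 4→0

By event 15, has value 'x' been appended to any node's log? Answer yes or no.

e1 propose(0,'x'): 0[coor,t=1,-]
e2 deliver 0→1: 1[part,t=1,-]
e3 deliver 1→0: ·
e4 deliver 0→4: 4[part,t=1,-]
e5 deliver 4→0: ·
e6 deliver 0→2: 2[part,t=1,-]
e7 deliver 2→0: ·
e8 deliver 0→3: 3[part,t=1,-]
e9 deliver 3→0: 0[coor,t=1,x]
e10 deliver 0→3: 3[part,t=1,x]
e11 deliver 0→4: 4[part,t=1,x]
e12 deliver 0→2: 2[part,t=1,x]
e13 deliver 0→1: 1[part,t=1,x]
e14 deliver 1→4: ·
e15 deliver 2→1: ·

yes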